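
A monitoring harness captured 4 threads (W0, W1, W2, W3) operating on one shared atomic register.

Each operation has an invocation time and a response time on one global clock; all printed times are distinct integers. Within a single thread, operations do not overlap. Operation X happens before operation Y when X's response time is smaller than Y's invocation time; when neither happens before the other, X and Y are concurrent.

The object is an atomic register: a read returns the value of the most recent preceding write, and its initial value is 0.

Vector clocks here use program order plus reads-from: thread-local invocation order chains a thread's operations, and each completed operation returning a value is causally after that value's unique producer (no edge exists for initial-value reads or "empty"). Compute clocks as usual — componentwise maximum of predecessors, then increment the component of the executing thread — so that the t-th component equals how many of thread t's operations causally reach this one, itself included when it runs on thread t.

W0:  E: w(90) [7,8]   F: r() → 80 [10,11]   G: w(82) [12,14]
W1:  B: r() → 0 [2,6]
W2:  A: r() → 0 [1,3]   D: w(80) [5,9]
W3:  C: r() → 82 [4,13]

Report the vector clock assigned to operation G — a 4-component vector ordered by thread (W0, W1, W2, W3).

(3, 0, 2, 0)

invoked at 1, A has no predecessors; its own W2 bump gives (0, 0, 1, 0)
invoked at 2, B has no predecessors; its own W1 bump gives (0, 1, 0, 0)
invoked at 7, E has no predecessors; its own W0 bump gives (1, 0, 0, 0)
VC(D, invoked at 5): max of VC(A)=(0, 0, 1, 0), then +1 on thread W2 → (0, 0, 2, 0)
VC(F, invoked at 10): max of VC(D)=(0, 0, 2, 0), VC(E)=(1, 0, 0, 0), then +1 on thread W0 → (2, 0, 2, 0)
VC(G, invoked at 12): max of VC(F)=(2, 0, 2, 0), then +1 on thread W0 → (3, 0, 2, 0)
VC(C, invoked at 4): max of VC(G)=(3, 0, 2, 0), then +1 on thread W3 → (3, 0, 2, 1)
target: VC(G) = (3, 0, 2, 0)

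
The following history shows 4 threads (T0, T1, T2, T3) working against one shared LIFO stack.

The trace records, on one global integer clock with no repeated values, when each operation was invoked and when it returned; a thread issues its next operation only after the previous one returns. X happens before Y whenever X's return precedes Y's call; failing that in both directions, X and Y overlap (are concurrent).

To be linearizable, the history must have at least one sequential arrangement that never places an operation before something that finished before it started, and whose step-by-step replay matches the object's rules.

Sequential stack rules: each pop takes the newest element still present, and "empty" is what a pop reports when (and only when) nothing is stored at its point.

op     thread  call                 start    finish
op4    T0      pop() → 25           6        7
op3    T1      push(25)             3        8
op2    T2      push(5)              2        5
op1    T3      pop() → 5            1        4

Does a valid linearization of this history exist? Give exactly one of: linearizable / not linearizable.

linearizable

one valid linearization: op2, op1, op3, op4
step 1: op2 push(5) — stack <5>
step 2: op1 pop() → 5 — stack <>
step 3: op3 push(25) — stack <25>
step 4: op4 pop() → 25 — stack <>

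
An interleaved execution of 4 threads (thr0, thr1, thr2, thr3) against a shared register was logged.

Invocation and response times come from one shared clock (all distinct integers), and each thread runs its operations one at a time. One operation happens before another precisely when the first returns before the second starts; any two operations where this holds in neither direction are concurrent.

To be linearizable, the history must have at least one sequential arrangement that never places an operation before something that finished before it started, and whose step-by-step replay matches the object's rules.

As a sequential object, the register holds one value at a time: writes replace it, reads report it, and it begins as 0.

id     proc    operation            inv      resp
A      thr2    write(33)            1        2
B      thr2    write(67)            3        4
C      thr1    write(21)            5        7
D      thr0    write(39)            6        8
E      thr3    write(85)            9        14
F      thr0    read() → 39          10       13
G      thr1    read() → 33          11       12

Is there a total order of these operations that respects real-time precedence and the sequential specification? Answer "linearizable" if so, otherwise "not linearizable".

the violation lands at event 12, G's response at time 12: events 1..11 linearize, events 1..12 do not
real-time-consistent orders of the 5 completed operations: 2 — all fail the register replay
no completion choice of the 2 pending operations (E, F) rescues it — every subset was tried
e.g. A, B, C, D, G (pending dropped): illegal at step 5, since G read() → 33 cannot apply there
e.g. A, B, D, C, G (pending dropped): illegal at step 5, since G read() → 33 cannot apply there

not linearizable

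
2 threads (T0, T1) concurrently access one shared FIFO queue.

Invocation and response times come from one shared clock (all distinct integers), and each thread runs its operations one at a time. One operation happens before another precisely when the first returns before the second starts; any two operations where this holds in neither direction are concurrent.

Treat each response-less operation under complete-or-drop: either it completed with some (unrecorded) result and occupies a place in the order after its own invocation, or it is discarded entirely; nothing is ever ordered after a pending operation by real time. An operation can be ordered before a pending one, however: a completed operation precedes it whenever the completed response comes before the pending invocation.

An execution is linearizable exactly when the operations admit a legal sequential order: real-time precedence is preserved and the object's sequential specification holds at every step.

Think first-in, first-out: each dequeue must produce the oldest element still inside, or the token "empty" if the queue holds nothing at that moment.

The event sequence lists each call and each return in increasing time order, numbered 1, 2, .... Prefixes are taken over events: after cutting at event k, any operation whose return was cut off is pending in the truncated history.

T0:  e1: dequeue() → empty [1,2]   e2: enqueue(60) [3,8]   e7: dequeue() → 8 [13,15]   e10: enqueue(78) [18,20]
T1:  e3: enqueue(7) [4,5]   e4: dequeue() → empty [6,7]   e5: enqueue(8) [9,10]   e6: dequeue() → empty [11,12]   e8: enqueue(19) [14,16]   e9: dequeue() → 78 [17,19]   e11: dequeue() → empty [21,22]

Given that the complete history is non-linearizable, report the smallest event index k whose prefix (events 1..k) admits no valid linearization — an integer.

events 1..6 are linearizable; a witness order is e1, e2, e3:
1. e1 dequeue() → empty, leaving queue <>
2. e2 enqueue(60) (pending, included), leaving queue <60>
3. e3 enqueue(7), leaving queue <60,7>
with event 7 included (e4 responding at time 7), all real-time-consistent orders fail
no escape via the 1 pending operation (e2): every completion choice fails
take e1, e3, e4 (pending dropped): step 3 already fails, because e4 dequeue() → empty cannot occur there

7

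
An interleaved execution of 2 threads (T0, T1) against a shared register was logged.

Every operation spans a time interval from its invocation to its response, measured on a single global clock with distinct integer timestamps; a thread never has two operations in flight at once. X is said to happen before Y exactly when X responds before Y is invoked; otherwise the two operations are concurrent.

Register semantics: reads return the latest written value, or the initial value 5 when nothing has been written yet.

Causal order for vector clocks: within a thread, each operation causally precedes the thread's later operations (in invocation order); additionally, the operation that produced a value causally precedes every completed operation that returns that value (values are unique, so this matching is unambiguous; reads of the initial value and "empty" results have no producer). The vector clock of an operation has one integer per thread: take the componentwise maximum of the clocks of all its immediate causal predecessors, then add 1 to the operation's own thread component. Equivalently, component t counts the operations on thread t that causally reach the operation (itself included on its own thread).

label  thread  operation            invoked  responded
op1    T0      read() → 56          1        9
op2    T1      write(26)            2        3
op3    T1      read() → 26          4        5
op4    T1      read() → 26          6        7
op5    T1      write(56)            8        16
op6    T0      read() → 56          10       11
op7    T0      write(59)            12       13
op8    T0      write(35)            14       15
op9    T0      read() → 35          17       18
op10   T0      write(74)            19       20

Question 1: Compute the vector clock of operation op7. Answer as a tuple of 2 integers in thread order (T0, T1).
Answer: (3, 4)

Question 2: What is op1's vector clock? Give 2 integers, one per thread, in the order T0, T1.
Answer: (1, 4)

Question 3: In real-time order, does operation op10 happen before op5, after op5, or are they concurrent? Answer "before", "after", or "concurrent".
Answer: after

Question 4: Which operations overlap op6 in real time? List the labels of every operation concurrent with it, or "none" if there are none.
Answer: op5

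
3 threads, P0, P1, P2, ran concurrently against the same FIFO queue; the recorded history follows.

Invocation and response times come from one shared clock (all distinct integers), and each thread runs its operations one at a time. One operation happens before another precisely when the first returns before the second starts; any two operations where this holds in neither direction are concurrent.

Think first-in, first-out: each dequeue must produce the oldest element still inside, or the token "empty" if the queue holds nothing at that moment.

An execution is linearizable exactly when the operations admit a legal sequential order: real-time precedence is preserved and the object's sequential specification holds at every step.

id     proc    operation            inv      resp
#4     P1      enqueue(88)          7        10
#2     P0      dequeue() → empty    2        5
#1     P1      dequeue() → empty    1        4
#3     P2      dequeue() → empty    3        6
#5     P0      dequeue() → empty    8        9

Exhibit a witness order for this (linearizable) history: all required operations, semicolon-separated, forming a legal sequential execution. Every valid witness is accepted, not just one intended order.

#1; #2; #3; #5; #4

after step 1 (#1 dequeue() → empty): queue <>
after step 2 (#2 dequeue() → empty): queue <>
after step 3 (#3 dequeue() → empty): queue <>
after step 4 (#5 dequeue() → empty): queue <>
after step 5 (#4 enqueue(88)): queue <88>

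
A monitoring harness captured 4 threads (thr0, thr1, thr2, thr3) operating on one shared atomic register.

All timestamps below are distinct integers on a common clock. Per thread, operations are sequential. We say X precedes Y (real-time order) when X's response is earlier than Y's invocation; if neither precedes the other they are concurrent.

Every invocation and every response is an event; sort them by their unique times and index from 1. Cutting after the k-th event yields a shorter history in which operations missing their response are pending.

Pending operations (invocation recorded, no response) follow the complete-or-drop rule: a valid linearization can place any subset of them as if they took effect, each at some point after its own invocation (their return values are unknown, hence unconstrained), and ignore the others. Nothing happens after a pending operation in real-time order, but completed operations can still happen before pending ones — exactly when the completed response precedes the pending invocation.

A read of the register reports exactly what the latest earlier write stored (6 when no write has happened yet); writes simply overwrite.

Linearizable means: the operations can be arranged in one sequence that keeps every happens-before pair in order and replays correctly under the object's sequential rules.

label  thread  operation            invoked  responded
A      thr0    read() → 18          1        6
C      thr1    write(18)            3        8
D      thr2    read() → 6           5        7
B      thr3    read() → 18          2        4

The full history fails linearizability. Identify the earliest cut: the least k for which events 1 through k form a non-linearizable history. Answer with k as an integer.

7

events 1..6 are linearizable; a witness order is C, A, B:
step 1: C write(18) (pending, included) — value 18
step 2: A read() → 18 — value 18
step 3: B read() → 18 — value 18
once event 7 joins (D's response, time 7), exhaustive search finds no witness
including or dropping the 1 pending operation (C) in any combination fails
sample order A, B, D (pending dropped) stalls at step 1 — A read() → 18 has no legal effect
sample order B, A, D (pending dropped) stalls at step 1 — B read() → 18 has no legal effect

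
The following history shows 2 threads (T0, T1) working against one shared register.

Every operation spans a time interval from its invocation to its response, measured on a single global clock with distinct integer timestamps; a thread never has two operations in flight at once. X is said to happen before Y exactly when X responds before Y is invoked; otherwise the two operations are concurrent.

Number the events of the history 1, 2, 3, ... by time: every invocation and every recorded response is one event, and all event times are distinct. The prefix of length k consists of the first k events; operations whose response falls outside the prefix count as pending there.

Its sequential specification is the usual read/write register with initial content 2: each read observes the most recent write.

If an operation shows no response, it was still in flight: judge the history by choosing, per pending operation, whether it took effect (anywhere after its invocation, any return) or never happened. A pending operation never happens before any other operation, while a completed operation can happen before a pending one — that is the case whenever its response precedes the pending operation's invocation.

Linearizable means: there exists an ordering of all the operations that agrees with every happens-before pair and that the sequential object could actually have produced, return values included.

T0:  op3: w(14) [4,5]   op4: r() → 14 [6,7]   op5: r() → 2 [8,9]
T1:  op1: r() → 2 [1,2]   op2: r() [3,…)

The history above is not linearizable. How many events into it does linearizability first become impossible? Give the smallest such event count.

9

events 1..8 are linearizable, e.g. via op1, op2, op3, op4:
step 1: op1 r() → 2 — value 2
step 2: op2 r() (pending, included) — value 2
step 3: op3 w(14) — value 14
step 4: op4 r() → 14 — value 14
adding event 9 (op5 responds at 9) leaves no legal real-time order
include/drop combinations of the 1 pending operation (op2) were all tried; none helps
one such order, op1, op3, op4, op5 (pending dropped), breaks at step 4 where op5 r() → 2 is illegal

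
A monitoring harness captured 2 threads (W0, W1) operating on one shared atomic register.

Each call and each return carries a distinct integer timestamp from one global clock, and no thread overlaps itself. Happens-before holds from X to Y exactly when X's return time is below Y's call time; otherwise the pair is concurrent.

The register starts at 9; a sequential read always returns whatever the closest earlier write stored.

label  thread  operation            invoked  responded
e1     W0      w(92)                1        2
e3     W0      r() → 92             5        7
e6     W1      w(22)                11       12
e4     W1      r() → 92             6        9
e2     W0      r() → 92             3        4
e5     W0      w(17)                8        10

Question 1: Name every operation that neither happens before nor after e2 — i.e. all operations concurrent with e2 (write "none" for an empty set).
e2 spans [3,4]; an op avoiding the whole window 3..4 is ordered, any other is concurrent
e1 [1,2]: before
e3 [5,7]: after
e4 [6,9]: after
e5 [8,10]: after
e6 [11,12]: after

none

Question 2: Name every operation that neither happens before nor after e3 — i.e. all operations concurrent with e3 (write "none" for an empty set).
e3 runs from 5 to 7; window-overlapping ops are concurrent
e1 [1,2]: before
e2 [3,4]: before
e4 [6,9]: concurrent
e5 [8,10]: after
e6 [11,12]: after

e4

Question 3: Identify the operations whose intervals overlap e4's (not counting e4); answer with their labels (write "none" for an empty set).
e4 spans [6,9]: anything still running between times 6 and 9 counts as concurrent
e1 [1,2]: before
e2 [3,4]: before
e3 [5,7]: concurrent
e5 [8,10]: concurrent
e6 [11,12]: after

e3, e5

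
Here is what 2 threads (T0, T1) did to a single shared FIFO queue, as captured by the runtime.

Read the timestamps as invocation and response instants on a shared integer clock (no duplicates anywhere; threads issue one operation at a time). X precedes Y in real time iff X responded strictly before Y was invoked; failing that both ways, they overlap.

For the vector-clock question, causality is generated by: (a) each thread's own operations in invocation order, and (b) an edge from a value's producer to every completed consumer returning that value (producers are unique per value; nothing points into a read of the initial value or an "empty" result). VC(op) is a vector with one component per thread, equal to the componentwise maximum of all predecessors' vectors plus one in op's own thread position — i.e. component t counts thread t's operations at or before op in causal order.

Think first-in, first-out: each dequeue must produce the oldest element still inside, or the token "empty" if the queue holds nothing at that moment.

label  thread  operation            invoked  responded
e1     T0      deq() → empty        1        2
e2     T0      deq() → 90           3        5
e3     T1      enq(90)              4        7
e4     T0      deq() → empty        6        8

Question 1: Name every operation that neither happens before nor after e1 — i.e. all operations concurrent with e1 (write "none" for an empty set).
e1 spans [1,2]: anything still running between times 1 and 2 counts as concurrent
e2 [3,5]: after
e3 [4,7]: after
e4 [6,8]: after

none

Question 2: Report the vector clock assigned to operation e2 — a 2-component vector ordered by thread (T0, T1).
e3, invoked 4, has no incoming edges; only T1's bump applies → (0, 1)
e1, invoked 1, has no incoming edges; only T0's bump applies → (1, 0)
e2 (invocation 3): componentwise max over VC(e1)=(1, 0), VC(e3)=(0, 1), +1 at T0, giving (2, 1)
e4 (invocation 6): componentwise max over VC(e2)=(2, 1), +1 at T0, giving (3, 1)
target: VC(e2) = (2, 1)

(2, 1)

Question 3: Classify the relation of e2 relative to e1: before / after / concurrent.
e2 spans [3,5], e1 spans [1,2]
resp(e1)=2 < inv(e2)=3

after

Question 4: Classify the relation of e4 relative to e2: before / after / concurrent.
e4 spans [6,8], e2 spans [3,5]
resp(e2)=5 < inv(e4)=6

after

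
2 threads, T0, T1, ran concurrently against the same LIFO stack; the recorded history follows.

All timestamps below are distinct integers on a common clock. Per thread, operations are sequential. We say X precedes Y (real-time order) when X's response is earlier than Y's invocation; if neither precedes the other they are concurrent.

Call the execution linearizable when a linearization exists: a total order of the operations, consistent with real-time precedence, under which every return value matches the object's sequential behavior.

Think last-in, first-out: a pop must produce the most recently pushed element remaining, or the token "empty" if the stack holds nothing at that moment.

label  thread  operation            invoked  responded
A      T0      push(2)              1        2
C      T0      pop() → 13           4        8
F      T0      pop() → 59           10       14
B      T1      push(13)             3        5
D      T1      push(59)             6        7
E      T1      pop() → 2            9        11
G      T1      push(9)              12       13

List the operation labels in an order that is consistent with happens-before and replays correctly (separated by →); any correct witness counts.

1. A push(2), leaving stack <2>
2. B push(13), leaving stack <2,13>
3. C pop() → 13, leaving stack <2>
4. D push(59), leaving stack <2,59>
5. F pop() → 59, leaving stack <2>
6. E pop() → 2, leaving stack <>
7. G push(9), leaving stack <9>

A → B → C → D → F → E → G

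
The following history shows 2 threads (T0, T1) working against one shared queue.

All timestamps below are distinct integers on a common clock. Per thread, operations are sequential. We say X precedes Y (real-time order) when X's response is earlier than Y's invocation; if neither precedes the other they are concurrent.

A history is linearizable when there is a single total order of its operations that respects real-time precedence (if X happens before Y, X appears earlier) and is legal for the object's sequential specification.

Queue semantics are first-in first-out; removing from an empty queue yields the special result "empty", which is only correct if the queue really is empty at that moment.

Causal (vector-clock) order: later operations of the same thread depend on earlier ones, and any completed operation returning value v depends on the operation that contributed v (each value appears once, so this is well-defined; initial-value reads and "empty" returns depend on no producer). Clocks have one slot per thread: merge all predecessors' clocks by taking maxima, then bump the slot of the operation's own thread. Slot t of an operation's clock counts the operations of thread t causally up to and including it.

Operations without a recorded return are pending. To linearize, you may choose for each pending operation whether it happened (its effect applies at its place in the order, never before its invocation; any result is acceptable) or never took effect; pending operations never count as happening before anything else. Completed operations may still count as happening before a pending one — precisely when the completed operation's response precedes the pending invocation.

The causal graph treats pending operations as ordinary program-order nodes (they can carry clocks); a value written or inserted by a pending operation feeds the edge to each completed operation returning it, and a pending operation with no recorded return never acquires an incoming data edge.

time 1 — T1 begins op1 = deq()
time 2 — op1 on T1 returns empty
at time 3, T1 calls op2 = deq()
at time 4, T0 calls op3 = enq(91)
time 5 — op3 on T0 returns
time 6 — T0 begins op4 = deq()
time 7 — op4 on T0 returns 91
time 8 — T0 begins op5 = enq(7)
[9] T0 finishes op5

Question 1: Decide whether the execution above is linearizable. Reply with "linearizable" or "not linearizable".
linearizable

witness order: op1, op2, op3, op4, op5
1. op1 deq() → empty, leaving queue <>
2. op2 deq() (pending, included), leaving queue <>
3. op3 enq(91), leaving queue <91>
4. op4 deq() → 91, leaving queue <>
5. op5 enq(7), leaving queue <7>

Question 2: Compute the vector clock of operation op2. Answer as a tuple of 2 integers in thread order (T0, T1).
Answer: (0, 2)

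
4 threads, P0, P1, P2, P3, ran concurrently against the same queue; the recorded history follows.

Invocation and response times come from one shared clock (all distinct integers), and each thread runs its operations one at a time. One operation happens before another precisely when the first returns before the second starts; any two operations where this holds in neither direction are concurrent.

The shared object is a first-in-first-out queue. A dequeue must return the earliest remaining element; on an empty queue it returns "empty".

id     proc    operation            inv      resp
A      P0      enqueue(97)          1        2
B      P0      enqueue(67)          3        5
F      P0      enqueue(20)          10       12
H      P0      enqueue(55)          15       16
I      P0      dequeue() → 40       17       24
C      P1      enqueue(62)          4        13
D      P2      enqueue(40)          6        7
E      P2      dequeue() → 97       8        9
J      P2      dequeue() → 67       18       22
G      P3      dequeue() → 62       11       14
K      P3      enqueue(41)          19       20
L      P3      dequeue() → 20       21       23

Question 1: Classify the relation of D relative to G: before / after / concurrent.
D spans [6,7], G spans [11,14]
resp(D)=7 < inv(G)=11

before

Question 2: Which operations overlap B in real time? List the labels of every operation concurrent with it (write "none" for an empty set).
B spans [3,5]: anything still running between times 3 and 5 counts as concurrent
A [1,2]: before
C [4,13]: concurrent
D [6,7]: after
E [8,9]: after
F [10,12]: after
G [11,14]: after
H [15,16]: after
I [17,24]: after
J [18,22]: after
K [19,20]: after
L [21,23]: after

C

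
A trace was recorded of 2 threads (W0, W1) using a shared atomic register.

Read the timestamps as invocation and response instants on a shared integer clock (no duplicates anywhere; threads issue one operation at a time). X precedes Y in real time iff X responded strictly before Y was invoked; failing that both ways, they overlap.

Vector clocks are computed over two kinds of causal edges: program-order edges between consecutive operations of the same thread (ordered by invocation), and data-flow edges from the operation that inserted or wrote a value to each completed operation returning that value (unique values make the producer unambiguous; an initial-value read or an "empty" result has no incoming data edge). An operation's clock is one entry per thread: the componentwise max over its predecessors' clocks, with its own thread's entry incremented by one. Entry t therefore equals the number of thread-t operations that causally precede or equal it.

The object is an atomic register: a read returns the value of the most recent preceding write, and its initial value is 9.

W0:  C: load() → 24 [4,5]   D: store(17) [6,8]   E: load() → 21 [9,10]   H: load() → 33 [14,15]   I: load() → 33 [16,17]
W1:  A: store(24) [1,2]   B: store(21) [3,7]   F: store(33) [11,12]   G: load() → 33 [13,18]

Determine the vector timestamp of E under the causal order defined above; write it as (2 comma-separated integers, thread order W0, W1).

(3, 2)

no predecessors for A (invoked 1): W1 increments from zero → (0, 1)
VC(B, invoked at 3): max of VC(A)=(0, 1), then +1 on thread W1 → (0, 2)
VC(C, invoked at 4): max of VC(A)=(0, 1), then +1 on thread W0 → (1, 1)
VC(F, invoked at 11): max of VC(B)=(0, 2), then +1 on thread W1 → (0, 3)
VC(D, invoked at 6): max of VC(C)=(1, 1), then +1 on thread W0 → (2, 1)
VC(G, invoked at 13): max of VC(F)=(0, 3), then +1 on thread W1 → (0, 4)
VC(E, invoked at 9): max of VC(B)=(0, 2), VC(D)=(2, 1), then +1 on thread W0 → (3, 2)
VC(H, invoked at 14): max of VC(E)=(3, 2), VC(F)=(0, 3), then +1 on thread W0 → (4, 3)
VC(I, invoked at 16): max of VC(F)=(0, 3), VC(H)=(4, 3), then +1 on thread W0 → (5, 3)
target: VC(E) = (3, 2)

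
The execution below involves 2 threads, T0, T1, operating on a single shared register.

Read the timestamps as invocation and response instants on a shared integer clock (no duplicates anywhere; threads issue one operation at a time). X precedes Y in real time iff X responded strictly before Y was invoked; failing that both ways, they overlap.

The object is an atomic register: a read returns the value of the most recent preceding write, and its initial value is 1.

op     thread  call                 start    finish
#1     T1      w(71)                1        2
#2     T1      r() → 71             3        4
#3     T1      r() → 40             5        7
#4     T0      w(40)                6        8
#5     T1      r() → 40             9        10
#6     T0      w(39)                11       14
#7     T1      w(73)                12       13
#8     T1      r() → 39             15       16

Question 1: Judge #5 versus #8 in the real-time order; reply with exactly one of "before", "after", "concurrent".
Answer: before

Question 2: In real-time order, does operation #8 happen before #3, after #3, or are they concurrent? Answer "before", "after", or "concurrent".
Answer: after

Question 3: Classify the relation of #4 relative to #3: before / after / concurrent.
Answer: concurrent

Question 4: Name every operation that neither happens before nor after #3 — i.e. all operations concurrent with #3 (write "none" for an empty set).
Answer: #4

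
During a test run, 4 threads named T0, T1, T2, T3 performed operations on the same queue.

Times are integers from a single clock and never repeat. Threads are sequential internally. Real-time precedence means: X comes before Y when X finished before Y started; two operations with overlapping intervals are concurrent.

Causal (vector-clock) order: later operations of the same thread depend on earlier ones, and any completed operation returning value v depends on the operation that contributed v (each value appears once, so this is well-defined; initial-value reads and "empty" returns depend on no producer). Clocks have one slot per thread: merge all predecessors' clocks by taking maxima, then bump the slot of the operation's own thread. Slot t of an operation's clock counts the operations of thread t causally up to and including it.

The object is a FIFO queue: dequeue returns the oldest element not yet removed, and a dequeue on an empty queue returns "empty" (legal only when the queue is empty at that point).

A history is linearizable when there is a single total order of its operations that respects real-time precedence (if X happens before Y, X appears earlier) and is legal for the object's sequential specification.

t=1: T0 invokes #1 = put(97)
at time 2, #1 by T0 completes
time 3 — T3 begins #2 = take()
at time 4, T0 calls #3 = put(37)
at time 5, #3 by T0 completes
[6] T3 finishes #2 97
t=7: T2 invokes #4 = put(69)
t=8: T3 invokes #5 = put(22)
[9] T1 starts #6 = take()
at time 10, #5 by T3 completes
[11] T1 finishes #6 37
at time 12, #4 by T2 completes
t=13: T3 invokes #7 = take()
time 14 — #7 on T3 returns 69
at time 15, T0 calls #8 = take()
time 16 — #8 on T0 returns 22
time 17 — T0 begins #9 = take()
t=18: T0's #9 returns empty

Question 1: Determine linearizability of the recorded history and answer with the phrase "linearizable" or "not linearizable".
witness order: #1, #2, #3, #4, #5, #6, #7, #8, #9
after step 1 (#1 put(97)): queue <97>
after step 2 (#2 take() → 97): queue <>
after step 3 (#3 put(37)): queue <37>
after step 4 (#4 put(69)): queue <37,69>
after step 5 (#5 put(22)): queue <37,69,22>
after step 6 (#6 take() → 37): queue <69,22>
after step 7 (#7 take() → 69): queue <22>
after step 8 (#8 take() → 22): queue <>
after step 9 (#9 take() → empty): queue <>

linearizable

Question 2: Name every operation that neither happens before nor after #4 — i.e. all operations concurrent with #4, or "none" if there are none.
concurrent with #4 ([7,12]): every op whose interval crosses 7..12
#1 [1,2]: before
#2 [3,6]: before
#3 [4,5]: before
#5 [8,10]: concurrent
#6 [9,11]: concurrent
#7 [13,14]: after
#8 [15,16]: after
#9 [17,18]: after

#5, #6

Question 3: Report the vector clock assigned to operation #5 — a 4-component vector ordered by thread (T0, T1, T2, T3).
no predecessors for #4 (invoked 7): T2 increments from zero → (0, 0, 1, 0)
no predecessors for #1 (invoked 1): T0 increments from zero → (1, 0, 0, 0)
merge at #2 (invoked 3): VC(#1)=(1, 0, 0, 0), own-thread bump on T3 → (1, 0, 0, 1)
merge at #3 (invoked 4): VC(#1)=(1, 0, 0, 0), own-thread bump on T0 → (2, 0, 0, 0)
merge at #5 (invoked 8): VC(#2)=(1, 0, 0, 1), own-thread bump on T3 → (1, 0, 0, 2)
merge at #6 (invoked 9): VC(#3)=(2, 0, 0, 0), own-thread bump on T1 → (2, 1, 0, 0)
merge at #7 (invoked 13): VC(#4)=(0, 0, 1, 0), VC(#5)=(1, 0, 0, 2), own-thread bump on T3 → (1, 0, 1, 3)
merge at #8 (invoked 15): VC(#3)=(2, 0, 0, 0), VC(#5)=(1, 0, 0, 2), own-thread bump on T0 → (3, 0, 0, 2)
merge at #9 (invoked 17): VC(#8)=(3, 0, 0, 2), own-thread bump on T0 → (4, 0, 0, 2)
target: VC(#5) = (1, 0, 0, 2)

(1, 0, 0, 2)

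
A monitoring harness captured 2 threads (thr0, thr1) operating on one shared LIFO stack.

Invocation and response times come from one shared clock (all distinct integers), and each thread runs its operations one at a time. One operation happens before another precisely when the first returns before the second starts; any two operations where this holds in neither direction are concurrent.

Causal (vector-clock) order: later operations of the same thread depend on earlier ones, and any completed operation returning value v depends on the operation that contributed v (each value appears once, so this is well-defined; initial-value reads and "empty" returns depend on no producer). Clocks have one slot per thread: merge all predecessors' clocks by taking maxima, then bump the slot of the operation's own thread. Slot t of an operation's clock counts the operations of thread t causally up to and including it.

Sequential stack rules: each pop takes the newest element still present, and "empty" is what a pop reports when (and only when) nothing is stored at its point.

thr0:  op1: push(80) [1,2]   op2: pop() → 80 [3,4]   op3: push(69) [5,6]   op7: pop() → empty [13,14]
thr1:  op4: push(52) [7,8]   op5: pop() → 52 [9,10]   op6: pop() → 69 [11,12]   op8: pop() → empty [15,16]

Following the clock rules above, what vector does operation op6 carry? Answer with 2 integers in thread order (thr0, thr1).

(3, 3)

op4 (invocation 7): nothing precedes it; thr1's component alone gives (0, 1)
op1 (invocation 1): nothing precedes it; thr0's component alone gives (1, 0)
op5, invoked 9, takes VC(op4)=(0, 1) under max, adds 1 for thr1 → (0, 2)
op2, invoked 3, takes VC(op1)=(1, 0) under max, adds 1 for thr0 → (2, 0)
op3, invoked 5, takes VC(op2)=(2, 0) under max, adds 1 for thr0 → (3, 0)
op7, invoked 13, takes VC(op3)=(3, 0) under max, adds 1 for thr0 → (4, 0)
op6, invoked 11, takes VC(op3)=(3, 0), VC(op5)=(0, 2) under max, adds 1 for thr1 → (3, 3)
op8, invoked 15, takes VC(op6)=(3, 3) under max, adds 1 for thr1 → (3, 4)
target: VC(op6) = (3, 3)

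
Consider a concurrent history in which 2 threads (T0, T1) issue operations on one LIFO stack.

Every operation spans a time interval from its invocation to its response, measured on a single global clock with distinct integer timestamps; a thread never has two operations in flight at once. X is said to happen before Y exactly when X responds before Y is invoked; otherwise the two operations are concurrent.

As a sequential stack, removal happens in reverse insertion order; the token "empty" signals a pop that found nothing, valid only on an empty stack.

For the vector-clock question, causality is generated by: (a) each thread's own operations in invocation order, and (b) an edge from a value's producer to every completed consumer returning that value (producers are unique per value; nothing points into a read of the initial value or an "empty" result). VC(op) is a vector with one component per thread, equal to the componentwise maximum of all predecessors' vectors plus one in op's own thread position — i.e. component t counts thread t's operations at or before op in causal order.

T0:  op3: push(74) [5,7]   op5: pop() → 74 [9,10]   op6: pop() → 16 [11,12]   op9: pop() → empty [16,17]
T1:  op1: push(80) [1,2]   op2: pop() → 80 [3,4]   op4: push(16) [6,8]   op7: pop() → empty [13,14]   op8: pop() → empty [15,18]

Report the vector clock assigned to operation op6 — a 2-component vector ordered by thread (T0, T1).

(3, 3)

root op op1, invoked 1: fresh clock plus T1's own tick → (0, 1)
root op op3, invoked 5: fresh clock plus T0's own tick → (1, 0)
op2, invoked 3, takes VC(op1)=(0, 1) under max, adds 1 for T1 → (0, 2)
op5, invoked 9, takes VC(op3)=(1, 0) under max, adds 1 for T0 → (2, 0)
op4, invoked 6, takes VC(op2)=(0, 2) under max, adds 1 for T1 → (0, 3)
op7, invoked 13, takes VC(op4)=(0, 3) under max, adds 1 for T1 → (0, 4)
op8, invoked 15, takes VC(op7)=(0, 4) under max, adds 1 for T1 → (0, 5)
op6, invoked 11, takes VC(op4)=(0, 3), VC(op5)=(2, 0) under max, adds 1 for T0 → (3, 3)
op9, invoked 16, takes VC(op6)=(3, 3) under max, adds 1 for T0 → (4, 3)
target: VC(op6) = (3, 3)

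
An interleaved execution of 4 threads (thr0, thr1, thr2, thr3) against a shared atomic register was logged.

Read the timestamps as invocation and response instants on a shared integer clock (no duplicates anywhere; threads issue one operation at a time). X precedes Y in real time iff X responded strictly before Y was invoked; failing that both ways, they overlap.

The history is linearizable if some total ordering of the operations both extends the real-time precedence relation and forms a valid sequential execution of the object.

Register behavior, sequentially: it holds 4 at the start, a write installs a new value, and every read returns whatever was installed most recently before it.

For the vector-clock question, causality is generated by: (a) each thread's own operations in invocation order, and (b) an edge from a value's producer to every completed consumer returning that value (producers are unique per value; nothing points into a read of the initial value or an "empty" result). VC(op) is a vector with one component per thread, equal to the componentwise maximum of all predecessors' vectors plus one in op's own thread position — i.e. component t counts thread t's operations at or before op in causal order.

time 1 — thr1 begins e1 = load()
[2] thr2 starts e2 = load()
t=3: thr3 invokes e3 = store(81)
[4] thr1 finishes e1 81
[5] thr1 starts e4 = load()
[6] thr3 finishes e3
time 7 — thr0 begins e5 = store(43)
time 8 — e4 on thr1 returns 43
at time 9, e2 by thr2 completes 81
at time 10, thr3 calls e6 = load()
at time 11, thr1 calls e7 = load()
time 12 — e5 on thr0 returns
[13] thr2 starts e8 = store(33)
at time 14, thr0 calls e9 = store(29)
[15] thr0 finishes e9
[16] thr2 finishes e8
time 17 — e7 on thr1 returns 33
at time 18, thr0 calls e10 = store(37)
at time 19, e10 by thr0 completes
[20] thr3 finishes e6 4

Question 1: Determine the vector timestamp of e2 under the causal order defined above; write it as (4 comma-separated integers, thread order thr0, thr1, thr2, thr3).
Answer: (0, 0, 1, 1)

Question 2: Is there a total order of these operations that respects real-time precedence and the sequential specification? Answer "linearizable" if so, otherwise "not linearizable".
not linearizable

already the first 20 events (up to e6's response at time 20) admit no linearization; the first 19 still do
checked exhaustively: 966 real-time-consistent orders of 10 completed operations, zero legal atomic register replays
e.g. e1, e2, e3, e4, e5, e6, e7, e8, e9, e10: illegal at step 1, since e1 load() → 81 cannot apply there
e.g. e1, e2, e3, e4, e5, e6, e7, e9, e8, e10: illegal at step 1, since e1 load() → 81 cannot apply there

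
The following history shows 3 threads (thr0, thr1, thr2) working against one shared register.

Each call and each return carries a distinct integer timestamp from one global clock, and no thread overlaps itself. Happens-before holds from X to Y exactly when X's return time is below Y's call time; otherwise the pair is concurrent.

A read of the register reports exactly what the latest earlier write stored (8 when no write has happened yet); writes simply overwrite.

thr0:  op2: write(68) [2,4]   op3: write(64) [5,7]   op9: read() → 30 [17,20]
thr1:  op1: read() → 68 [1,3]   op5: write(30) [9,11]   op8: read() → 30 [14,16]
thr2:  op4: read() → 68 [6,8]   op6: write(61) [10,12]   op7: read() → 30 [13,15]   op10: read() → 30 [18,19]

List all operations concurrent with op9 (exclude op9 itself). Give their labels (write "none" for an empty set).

op10

concurrent with op9 ([17,20]): every op whose interval crosses 17..20
op1 [1,3]: before
op2 [2,4]: before
op3 [5,7]: before
op4 [6,8]: before
op5 [9,11]: before
op6 [10,12]: before
op7 [13,15]: before
op8 [14,16]: before
op10 [18,19]: concurrent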